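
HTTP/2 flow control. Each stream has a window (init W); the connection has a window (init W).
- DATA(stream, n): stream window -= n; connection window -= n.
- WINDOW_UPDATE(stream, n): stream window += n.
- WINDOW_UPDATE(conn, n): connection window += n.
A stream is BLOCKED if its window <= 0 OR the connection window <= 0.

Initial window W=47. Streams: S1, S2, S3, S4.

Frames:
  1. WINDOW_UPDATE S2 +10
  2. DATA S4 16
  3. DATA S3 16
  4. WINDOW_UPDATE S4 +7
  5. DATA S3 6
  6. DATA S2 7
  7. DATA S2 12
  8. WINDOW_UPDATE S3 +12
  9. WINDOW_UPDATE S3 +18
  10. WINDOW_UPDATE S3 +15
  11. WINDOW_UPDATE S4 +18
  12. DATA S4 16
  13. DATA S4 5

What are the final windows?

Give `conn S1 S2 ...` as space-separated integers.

Answer: -31 47 38 70 35

Derivation:
Op 1: conn=47 S1=47 S2=57 S3=47 S4=47 blocked=[]
Op 2: conn=31 S1=47 S2=57 S3=47 S4=31 blocked=[]
Op 3: conn=15 S1=47 S2=57 S3=31 S4=31 blocked=[]
Op 4: conn=15 S1=47 S2=57 S3=31 S4=38 blocked=[]
Op 5: conn=9 S1=47 S2=57 S3=25 S4=38 blocked=[]
Op 6: conn=2 S1=47 S2=50 S3=25 S4=38 blocked=[]
Op 7: conn=-10 S1=47 S2=38 S3=25 S4=38 blocked=[1, 2, 3, 4]
Op 8: conn=-10 S1=47 S2=38 S3=37 S4=38 blocked=[1, 2, 3, 4]
Op 9: conn=-10 S1=47 S2=38 S3=55 S4=38 blocked=[1, 2, 3, 4]
Op 10: conn=-10 S1=47 S2=38 S3=70 S4=38 blocked=[1, 2, 3, 4]
Op 11: conn=-10 S1=47 S2=38 S3=70 S4=56 blocked=[1, 2, 3, 4]
Op 12: conn=-26 S1=47 S2=38 S3=70 S4=40 blocked=[1, 2, 3, 4]
Op 13: conn=-31 S1=47 S2=38 S3=70 S4=35 blocked=[1, 2, 3, 4]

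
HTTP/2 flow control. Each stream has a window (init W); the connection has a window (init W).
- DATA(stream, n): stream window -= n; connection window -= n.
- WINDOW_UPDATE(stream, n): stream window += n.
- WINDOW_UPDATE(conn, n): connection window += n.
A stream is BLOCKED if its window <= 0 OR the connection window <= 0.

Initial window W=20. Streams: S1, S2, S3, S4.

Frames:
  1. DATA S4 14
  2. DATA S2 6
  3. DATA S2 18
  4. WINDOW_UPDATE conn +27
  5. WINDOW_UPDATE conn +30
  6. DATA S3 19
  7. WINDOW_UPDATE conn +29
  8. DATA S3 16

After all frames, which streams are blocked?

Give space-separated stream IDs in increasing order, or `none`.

Answer: S2 S3

Derivation:
Op 1: conn=6 S1=20 S2=20 S3=20 S4=6 blocked=[]
Op 2: conn=0 S1=20 S2=14 S3=20 S4=6 blocked=[1, 2, 3, 4]
Op 3: conn=-18 S1=20 S2=-4 S3=20 S4=6 blocked=[1, 2, 3, 4]
Op 4: conn=9 S1=20 S2=-4 S3=20 S4=6 blocked=[2]
Op 5: conn=39 S1=20 S2=-4 S3=20 S4=6 blocked=[2]
Op 6: conn=20 S1=20 S2=-4 S3=1 S4=6 blocked=[2]
Op 7: conn=49 S1=20 S2=-4 S3=1 S4=6 blocked=[2]
Op 8: conn=33 S1=20 S2=-4 S3=-15 S4=6 blocked=[2, 3]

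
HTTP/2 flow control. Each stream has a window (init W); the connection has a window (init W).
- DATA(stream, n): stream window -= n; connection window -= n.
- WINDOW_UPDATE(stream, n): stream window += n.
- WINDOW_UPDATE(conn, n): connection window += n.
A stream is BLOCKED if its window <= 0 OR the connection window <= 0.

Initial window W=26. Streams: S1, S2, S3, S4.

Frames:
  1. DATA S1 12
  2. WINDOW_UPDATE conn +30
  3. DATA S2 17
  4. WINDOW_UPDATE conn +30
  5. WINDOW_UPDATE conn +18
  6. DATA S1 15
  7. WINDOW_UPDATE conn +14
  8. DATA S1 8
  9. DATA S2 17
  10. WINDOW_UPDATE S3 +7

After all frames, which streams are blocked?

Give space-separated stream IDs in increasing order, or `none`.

Answer: S1 S2

Derivation:
Op 1: conn=14 S1=14 S2=26 S3=26 S4=26 blocked=[]
Op 2: conn=44 S1=14 S2=26 S3=26 S4=26 blocked=[]
Op 3: conn=27 S1=14 S2=9 S3=26 S4=26 blocked=[]
Op 4: conn=57 S1=14 S2=9 S3=26 S4=26 blocked=[]
Op 5: conn=75 S1=14 S2=9 S3=26 S4=26 blocked=[]
Op 6: conn=60 S1=-1 S2=9 S3=26 S4=26 blocked=[1]
Op 7: conn=74 S1=-1 S2=9 S3=26 S4=26 blocked=[1]
Op 8: conn=66 S1=-9 S2=9 S3=26 S4=26 blocked=[1]
Op 9: conn=49 S1=-9 S2=-8 S3=26 S4=26 blocked=[1, 2]
Op 10: conn=49 S1=-9 S2=-8 S3=33 S4=26 blocked=[1, 2]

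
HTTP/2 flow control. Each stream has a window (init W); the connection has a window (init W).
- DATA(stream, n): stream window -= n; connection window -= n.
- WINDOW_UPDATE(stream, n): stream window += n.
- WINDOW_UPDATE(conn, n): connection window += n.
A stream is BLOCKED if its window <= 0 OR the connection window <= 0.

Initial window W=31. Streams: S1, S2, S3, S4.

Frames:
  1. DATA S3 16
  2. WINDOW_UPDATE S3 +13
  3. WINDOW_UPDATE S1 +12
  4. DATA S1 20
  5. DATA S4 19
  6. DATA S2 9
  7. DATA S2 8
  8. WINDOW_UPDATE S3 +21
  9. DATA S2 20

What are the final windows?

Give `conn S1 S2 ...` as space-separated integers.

Answer: -61 23 -6 49 12

Derivation:
Op 1: conn=15 S1=31 S2=31 S3=15 S4=31 blocked=[]
Op 2: conn=15 S1=31 S2=31 S3=28 S4=31 blocked=[]
Op 3: conn=15 S1=43 S2=31 S3=28 S4=31 blocked=[]
Op 4: conn=-5 S1=23 S2=31 S3=28 S4=31 blocked=[1, 2, 3, 4]
Op 5: conn=-24 S1=23 S2=31 S3=28 S4=12 blocked=[1, 2, 3, 4]
Op 6: conn=-33 S1=23 S2=22 S3=28 S4=12 blocked=[1, 2, 3, 4]
Op 7: conn=-41 S1=23 S2=14 S3=28 S4=12 blocked=[1, 2, 3, 4]
Op 8: conn=-41 S1=23 S2=14 S3=49 S4=12 blocked=[1, 2, 3, 4]
Op 9: conn=-61 S1=23 S2=-6 S3=49 S4=12 blocked=[1, 2, 3, 4]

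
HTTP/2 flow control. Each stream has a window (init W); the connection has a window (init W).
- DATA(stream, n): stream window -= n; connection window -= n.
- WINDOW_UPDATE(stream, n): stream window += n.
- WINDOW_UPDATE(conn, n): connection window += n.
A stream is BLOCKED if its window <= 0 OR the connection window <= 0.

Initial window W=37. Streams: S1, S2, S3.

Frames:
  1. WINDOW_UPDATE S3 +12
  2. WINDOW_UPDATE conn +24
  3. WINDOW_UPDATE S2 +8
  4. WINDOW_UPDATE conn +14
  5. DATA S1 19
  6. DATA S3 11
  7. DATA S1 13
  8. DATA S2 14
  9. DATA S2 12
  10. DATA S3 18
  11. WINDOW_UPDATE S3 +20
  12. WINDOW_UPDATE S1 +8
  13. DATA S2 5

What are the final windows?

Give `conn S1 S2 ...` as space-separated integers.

Answer: -17 13 14 40

Derivation:
Op 1: conn=37 S1=37 S2=37 S3=49 blocked=[]
Op 2: conn=61 S1=37 S2=37 S3=49 blocked=[]
Op 3: conn=61 S1=37 S2=45 S3=49 blocked=[]
Op 4: conn=75 S1=37 S2=45 S3=49 blocked=[]
Op 5: conn=56 S1=18 S2=45 S3=49 blocked=[]
Op 6: conn=45 S1=18 S2=45 S3=38 blocked=[]
Op 7: conn=32 S1=5 S2=45 S3=38 blocked=[]
Op 8: conn=18 S1=5 S2=31 S3=38 blocked=[]
Op 9: conn=6 S1=5 S2=19 S3=38 blocked=[]
Op 10: conn=-12 S1=5 S2=19 S3=20 blocked=[1, 2, 3]
Op 11: conn=-12 S1=5 S2=19 S3=40 blocked=[1, 2, 3]
Op 12: conn=-12 S1=13 S2=19 S3=40 blocked=[1, 2, 3]
Op 13: conn=-17 S1=13 S2=14 S3=40 blocked=[1, 2, 3]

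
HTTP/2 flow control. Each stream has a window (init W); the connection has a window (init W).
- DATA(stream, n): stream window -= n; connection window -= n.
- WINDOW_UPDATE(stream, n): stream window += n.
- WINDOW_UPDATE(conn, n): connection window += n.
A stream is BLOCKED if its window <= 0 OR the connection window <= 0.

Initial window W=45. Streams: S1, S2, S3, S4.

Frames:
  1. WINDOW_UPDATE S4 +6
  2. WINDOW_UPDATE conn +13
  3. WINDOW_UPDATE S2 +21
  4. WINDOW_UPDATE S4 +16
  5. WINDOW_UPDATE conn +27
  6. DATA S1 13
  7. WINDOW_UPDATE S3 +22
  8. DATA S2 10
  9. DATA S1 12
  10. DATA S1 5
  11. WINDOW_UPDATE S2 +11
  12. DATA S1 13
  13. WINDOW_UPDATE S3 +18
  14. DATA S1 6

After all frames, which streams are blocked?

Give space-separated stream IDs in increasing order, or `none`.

Answer: S1

Derivation:
Op 1: conn=45 S1=45 S2=45 S3=45 S4=51 blocked=[]
Op 2: conn=58 S1=45 S2=45 S3=45 S4=51 blocked=[]
Op 3: conn=58 S1=45 S2=66 S3=45 S4=51 blocked=[]
Op 4: conn=58 S1=45 S2=66 S3=45 S4=67 blocked=[]
Op 5: conn=85 S1=45 S2=66 S3=45 S4=67 blocked=[]
Op 6: conn=72 S1=32 S2=66 S3=45 S4=67 blocked=[]
Op 7: conn=72 S1=32 S2=66 S3=67 S4=67 blocked=[]
Op 8: conn=62 S1=32 S2=56 S3=67 S4=67 blocked=[]
Op 9: conn=50 S1=20 S2=56 S3=67 S4=67 blocked=[]
Op 10: conn=45 S1=15 S2=56 S3=67 S4=67 blocked=[]
Op 11: conn=45 S1=15 S2=67 S3=67 S4=67 blocked=[]
Op 12: conn=32 S1=2 S2=67 S3=67 S4=67 blocked=[]
Op 13: conn=32 S1=2 S2=67 S3=85 S4=67 blocked=[]
Op 14: conn=26 S1=-4 S2=67 S3=85 S4=67 blocked=[1]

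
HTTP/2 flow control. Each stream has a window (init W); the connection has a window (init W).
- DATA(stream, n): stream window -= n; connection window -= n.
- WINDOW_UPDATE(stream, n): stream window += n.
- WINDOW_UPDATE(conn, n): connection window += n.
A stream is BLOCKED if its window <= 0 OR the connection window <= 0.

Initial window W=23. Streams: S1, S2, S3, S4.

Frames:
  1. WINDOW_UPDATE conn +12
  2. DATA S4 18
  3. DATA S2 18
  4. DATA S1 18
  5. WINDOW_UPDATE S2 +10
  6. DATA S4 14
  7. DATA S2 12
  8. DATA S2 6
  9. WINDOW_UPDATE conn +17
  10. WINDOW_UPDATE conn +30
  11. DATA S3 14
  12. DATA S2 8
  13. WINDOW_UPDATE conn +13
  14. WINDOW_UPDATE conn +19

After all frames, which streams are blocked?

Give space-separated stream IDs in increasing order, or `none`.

Answer: S2 S4

Derivation:
Op 1: conn=35 S1=23 S2=23 S3=23 S4=23 blocked=[]
Op 2: conn=17 S1=23 S2=23 S3=23 S4=5 blocked=[]
Op 3: conn=-1 S1=23 S2=5 S3=23 S4=5 blocked=[1, 2, 3, 4]
Op 4: conn=-19 S1=5 S2=5 S3=23 S4=5 blocked=[1, 2, 3, 4]
Op 5: conn=-19 S1=5 S2=15 S3=23 S4=5 blocked=[1, 2, 3, 4]
Op 6: conn=-33 S1=5 S2=15 S3=23 S4=-9 blocked=[1, 2, 3, 4]
Op 7: conn=-45 S1=5 S2=3 S3=23 S4=-9 blocked=[1, 2, 3, 4]
Op 8: conn=-51 S1=5 S2=-3 S3=23 S4=-9 blocked=[1, 2, 3, 4]
Op 9: conn=-34 S1=5 S2=-3 S3=23 S4=-9 blocked=[1, 2, 3, 4]
Op 10: conn=-4 S1=5 S2=-3 S3=23 S4=-9 blocked=[1, 2, 3, 4]
Op 11: conn=-18 S1=5 S2=-3 S3=9 S4=-9 blocked=[1, 2, 3, 4]
Op 12: conn=-26 S1=5 S2=-11 S3=9 S4=-9 blocked=[1, 2, 3, 4]
Op 13: conn=-13 S1=5 S2=-11 S3=9 S4=-9 blocked=[1, 2, 3, 4]
Op 14: conn=6 S1=5 S2=-11 S3=9 S4=-9 blocked=[2, 4]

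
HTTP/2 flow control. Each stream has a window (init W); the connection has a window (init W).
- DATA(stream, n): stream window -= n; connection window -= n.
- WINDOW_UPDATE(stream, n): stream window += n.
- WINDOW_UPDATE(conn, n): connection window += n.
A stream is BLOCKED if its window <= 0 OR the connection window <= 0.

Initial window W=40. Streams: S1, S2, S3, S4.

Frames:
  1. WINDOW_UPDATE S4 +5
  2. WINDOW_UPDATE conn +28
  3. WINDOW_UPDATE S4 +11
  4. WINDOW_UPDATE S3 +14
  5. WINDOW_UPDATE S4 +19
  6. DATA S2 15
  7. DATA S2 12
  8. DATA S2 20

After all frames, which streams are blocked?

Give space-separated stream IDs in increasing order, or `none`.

Op 1: conn=40 S1=40 S2=40 S3=40 S4=45 blocked=[]
Op 2: conn=68 S1=40 S2=40 S3=40 S4=45 blocked=[]
Op 3: conn=68 S1=40 S2=40 S3=40 S4=56 blocked=[]
Op 4: conn=68 S1=40 S2=40 S3=54 S4=56 blocked=[]
Op 5: conn=68 S1=40 S2=40 S3=54 S4=75 blocked=[]
Op 6: conn=53 S1=40 S2=25 S3=54 S4=75 blocked=[]
Op 7: conn=41 S1=40 S2=13 S3=54 S4=75 blocked=[]
Op 8: conn=21 S1=40 S2=-7 S3=54 S4=75 blocked=[2]

Answer: S2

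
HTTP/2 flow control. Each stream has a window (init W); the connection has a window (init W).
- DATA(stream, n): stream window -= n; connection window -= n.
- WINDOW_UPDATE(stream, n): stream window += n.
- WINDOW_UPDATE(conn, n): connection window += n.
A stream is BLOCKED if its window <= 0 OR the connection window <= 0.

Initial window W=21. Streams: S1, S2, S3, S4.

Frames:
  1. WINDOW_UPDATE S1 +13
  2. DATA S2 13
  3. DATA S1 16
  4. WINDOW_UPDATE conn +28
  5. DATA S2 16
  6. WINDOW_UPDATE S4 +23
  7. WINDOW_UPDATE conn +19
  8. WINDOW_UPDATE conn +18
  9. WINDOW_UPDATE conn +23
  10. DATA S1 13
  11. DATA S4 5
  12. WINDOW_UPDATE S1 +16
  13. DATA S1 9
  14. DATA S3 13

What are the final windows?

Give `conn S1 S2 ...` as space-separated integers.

Op 1: conn=21 S1=34 S2=21 S3=21 S4=21 blocked=[]
Op 2: conn=8 S1=34 S2=8 S3=21 S4=21 blocked=[]
Op 3: conn=-8 S1=18 S2=8 S3=21 S4=21 blocked=[1, 2, 3, 4]
Op 4: conn=20 S1=18 S2=8 S3=21 S4=21 blocked=[]
Op 5: conn=4 S1=18 S2=-8 S3=21 S4=21 blocked=[2]
Op 6: conn=4 S1=18 S2=-8 S3=21 S4=44 blocked=[2]
Op 7: conn=23 S1=18 S2=-8 S3=21 S4=44 blocked=[2]
Op 8: conn=41 S1=18 S2=-8 S3=21 S4=44 blocked=[2]
Op 9: conn=64 S1=18 S2=-8 S3=21 S4=44 blocked=[2]
Op 10: conn=51 S1=5 S2=-8 S3=21 S4=44 blocked=[2]
Op 11: conn=46 S1=5 S2=-8 S3=21 S4=39 blocked=[2]
Op 12: conn=46 S1=21 S2=-8 S3=21 S4=39 blocked=[2]
Op 13: conn=37 S1=12 S2=-8 S3=21 S4=39 blocked=[2]
Op 14: conn=24 S1=12 S2=-8 S3=8 S4=39 blocked=[2]

Answer: 24 12 -8 8 39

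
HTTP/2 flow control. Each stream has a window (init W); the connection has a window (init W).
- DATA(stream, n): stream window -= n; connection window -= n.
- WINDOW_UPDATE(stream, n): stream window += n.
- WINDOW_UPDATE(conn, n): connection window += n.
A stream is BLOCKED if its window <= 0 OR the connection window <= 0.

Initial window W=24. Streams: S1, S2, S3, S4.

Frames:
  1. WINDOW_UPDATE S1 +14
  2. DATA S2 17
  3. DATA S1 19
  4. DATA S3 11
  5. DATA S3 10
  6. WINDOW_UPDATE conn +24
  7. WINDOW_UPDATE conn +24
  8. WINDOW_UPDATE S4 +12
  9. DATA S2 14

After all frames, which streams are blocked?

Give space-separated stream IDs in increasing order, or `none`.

Answer: S2

Derivation:
Op 1: conn=24 S1=38 S2=24 S3=24 S4=24 blocked=[]
Op 2: conn=7 S1=38 S2=7 S3=24 S4=24 blocked=[]
Op 3: conn=-12 S1=19 S2=7 S3=24 S4=24 blocked=[1, 2, 3, 4]
Op 4: conn=-23 S1=19 S2=7 S3=13 S4=24 blocked=[1, 2, 3, 4]
Op 5: conn=-33 S1=19 S2=7 S3=3 S4=24 blocked=[1, 2, 3, 4]
Op 6: conn=-9 S1=19 S2=7 S3=3 S4=24 blocked=[1, 2, 3, 4]
Op 7: conn=15 S1=19 S2=7 S3=3 S4=24 blocked=[]
Op 8: conn=15 S1=19 S2=7 S3=3 S4=36 blocked=[]
Op 9: conn=1 S1=19 S2=-7 S3=3 S4=36 blocked=[2]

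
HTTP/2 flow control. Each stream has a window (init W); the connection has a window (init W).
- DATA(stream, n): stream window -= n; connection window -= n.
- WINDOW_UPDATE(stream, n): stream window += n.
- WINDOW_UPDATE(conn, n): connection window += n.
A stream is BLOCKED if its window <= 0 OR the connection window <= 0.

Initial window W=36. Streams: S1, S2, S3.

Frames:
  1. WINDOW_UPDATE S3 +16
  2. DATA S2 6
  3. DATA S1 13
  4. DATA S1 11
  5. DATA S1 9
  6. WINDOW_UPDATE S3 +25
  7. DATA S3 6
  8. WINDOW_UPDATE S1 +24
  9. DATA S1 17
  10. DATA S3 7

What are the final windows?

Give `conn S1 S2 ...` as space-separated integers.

Answer: -33 10 30 64

Derivation:
Op 1: conn=36 S1=36 S2=36 S3=52 blocked=[]
Op 2: conn=30 S1=36 S2=30 S3=52 blocked=[]
Op 3: conn=17 S1=23 S2=30 S3=52 blocked=[]
Op 4: conn=6 S1=12 S2=30 S3=52 blocked=[]
Op 5: conn=-3 S1=3 S2=30 S3=52 blocked=[1, 2, 3]
Op 6: conn=-3 S1=3 S2=30 S3=77 blocked=[1, 2, 3]
Op 7: conn=-9 S1=3 S2=30 S3=71 blocked=[1, 2, 3]
Op 8: conn=-9 S1=27 S2=30 S3=71 blocked=[1, 2, 3]
Op 9: conn=-26 S1=10 S2=30 S3=71 blocked=[1, 2, 3]
Op 10: conn=-33 S1=10 S2=30 S3=64 blocked=[1, 2, 3]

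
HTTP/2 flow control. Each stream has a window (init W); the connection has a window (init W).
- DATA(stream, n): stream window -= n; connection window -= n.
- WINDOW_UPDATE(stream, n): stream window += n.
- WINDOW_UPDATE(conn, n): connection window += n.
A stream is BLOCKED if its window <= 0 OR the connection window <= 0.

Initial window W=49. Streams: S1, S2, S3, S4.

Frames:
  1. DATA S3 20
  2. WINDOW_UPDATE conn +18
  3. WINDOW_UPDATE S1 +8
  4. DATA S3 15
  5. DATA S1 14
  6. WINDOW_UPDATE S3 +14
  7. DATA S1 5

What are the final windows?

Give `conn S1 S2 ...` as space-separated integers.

Answer: 13 38 49 28 49

Derivation:
Op 1: conn=29 S1=49 S2=49 S3=29 S4=49 blocked=[]
Op 2: conn=47 S1=49 S2=49 S3=29 S4=49 blocked=[]
Op 3: conn=47 S1=57 S2=49 S3=29 S4=49 blocked=[]
Op 4: conn=32 S1=57 S2=49 S3=14 S4=49 blocked=[]
Op 5: conn=18 S1=43 S2=49 S3=14 S4=49 blocked=[]
Op 6: conn=18 S1=43 S2=49 S3=28 S4=49 blocked=[]
Op 7: conn=13 S1=38 S2=49 S3=28 S4=49 blocked=[]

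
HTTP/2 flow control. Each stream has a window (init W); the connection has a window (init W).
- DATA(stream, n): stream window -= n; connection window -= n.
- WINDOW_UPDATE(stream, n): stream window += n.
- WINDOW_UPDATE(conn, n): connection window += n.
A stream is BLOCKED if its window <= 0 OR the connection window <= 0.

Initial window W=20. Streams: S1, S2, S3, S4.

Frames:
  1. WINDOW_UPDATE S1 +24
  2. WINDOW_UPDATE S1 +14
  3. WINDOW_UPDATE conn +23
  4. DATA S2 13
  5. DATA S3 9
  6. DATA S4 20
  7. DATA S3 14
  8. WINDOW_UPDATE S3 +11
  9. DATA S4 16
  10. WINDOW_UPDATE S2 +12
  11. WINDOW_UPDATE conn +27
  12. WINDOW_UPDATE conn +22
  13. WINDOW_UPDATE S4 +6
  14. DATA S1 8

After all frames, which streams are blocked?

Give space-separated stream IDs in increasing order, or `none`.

Op 1: conn=20 S1=44 S2=20 S3=20 S4=20 blocked=[]
Op 2: conn=20 S1=58 S2=20 S3=20 S4=20 blocked=[]
Op 3: conn=43 S1=58 S2=20 S3=20 S4=20 blocked=[]
Op 4: conn=30 S1=58 S2=7 S3=20 S4=20 blocked=[]
Op 5: conn=21 S1=58 S2=7 S3=11 S4=20 blocked=[]
Op 6: conn=1 S1=58 S2=7 S3=11 S4=0 blocked=[4]
Op 7: conn=-13 S1=58 S2=7 S3=-3 S4=0 blocked=[1, 2, 3, 4]
Op 8: conn=-13 S1=58 S2=7 S3=8 S4=0 blocked=[1, 2, 3, 4]
Op 9: conn=-29 S1=58 S2=7 S3=8 S4=-16 blocked=[1, 2, 3, 4]
Op 10: conn=-29 S1=58 S2=19 S3=8 S4=-16 blocked=[1, 2, 3, 4]
Op 11: conn=-2 S1=58 S2=19 S3=8 S4=-16 blocked=[1, 2, 3, 4]
Op 12: conn=20 S1=58 S2=19 S3=8 S4=-16 blocked=[4]
Op 13: conn=20 S1=58 S2=19 S3=8 S4=-10 blocked=[4]
Op 14: conn=12 S1=50 S2=19 S3=8 S4=-10 blocked=[4]

Answer: S4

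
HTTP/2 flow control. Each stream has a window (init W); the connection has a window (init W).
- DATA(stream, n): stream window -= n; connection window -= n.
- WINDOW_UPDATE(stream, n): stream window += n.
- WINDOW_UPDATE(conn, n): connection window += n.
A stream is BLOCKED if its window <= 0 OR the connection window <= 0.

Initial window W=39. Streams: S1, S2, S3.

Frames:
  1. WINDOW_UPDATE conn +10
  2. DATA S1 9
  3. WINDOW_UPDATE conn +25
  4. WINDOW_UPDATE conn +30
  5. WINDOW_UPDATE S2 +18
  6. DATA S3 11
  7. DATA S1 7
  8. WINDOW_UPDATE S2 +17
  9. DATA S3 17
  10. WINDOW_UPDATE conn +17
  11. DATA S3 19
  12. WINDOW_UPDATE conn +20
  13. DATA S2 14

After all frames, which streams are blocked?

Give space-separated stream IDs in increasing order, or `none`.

Op 1: conn=49 S1=39 S2=39 S3=39 blocked=[]
Op 2: conn=40 S1=30 S2=39 S3=39 blocked=[]
Op 3: conn=65 S1=30 S2=39 S3=39 blocked=[]
Op 4: conn=95 S1=30 S2=39 S3=39 blocked=[]
Op 5: conn=95 S1=30 S2=57 S3=39 blocked=[]
Op 6: conn=84 S1=30 S2=57 S3=28 blocked=[]
Op 7: conn=77 S1=23 S2=57 S3=28 blocked=[]
Op 8: conn=77 S1=23 S2=74 S3=28 blocked=[]
Op 9: conn=60 S1=23 S2=74 S3=11 blocked=[]
Op 10: conn=77 S1=23 S2=74 S3=11 blocked=[]
Op 11: conn=58 S1=23 S2=74 S3=-8 blocked=[3]
Op 12: conn=78 S1=23 S2=74 S3=-8 blocked=[3]
Op 13: conn=64 S1=23 S2=60 S3=-8 blocked=[3]

Answer: S3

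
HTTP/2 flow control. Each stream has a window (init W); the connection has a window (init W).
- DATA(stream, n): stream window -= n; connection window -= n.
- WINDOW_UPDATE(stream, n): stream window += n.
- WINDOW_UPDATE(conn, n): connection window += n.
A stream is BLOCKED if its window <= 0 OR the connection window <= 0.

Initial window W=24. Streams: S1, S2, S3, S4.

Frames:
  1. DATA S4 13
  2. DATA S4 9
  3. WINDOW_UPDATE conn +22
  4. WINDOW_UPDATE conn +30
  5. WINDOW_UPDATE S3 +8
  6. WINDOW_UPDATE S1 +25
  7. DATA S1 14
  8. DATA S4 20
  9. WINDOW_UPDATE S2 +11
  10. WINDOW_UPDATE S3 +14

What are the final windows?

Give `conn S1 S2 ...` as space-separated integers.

Op 1: conn=11 S1=24 S2=24 S3=24 S4=11 blocked=[]
Op 2: conn=2 S1=24 S2=24 S3=24 S4=2 blocked=[]
Op 3: conn=24 S1=24 S2=24 S3=24 S4=2 blocked=[]
Op 4: conn=54 S1=24 S2=24 S3=24 S4=2 blocked=[]
Op 5: conn=54 S1=24 S2=24 S3=32 S4=2 blocked=[]
Op 6: conn=54 S1=49 S2=24 S3=32 S4=2 blocked=[]
Op 7: conn=40 S1=35 S2=24 S3=32 S4=2 blocked=[]
Op 8: conn=20 S1=35 S2=24 S3=32 S4=-18 blocked=[4]
Op 9: conn=20 S1=35 S2=35 S3=32 S4=-18 blocked=[4]
Op 10: conn=20 S1=35 S2=35 S3=46 S4=-18 blocked=[4]

Answer: 20 35 35 46 -18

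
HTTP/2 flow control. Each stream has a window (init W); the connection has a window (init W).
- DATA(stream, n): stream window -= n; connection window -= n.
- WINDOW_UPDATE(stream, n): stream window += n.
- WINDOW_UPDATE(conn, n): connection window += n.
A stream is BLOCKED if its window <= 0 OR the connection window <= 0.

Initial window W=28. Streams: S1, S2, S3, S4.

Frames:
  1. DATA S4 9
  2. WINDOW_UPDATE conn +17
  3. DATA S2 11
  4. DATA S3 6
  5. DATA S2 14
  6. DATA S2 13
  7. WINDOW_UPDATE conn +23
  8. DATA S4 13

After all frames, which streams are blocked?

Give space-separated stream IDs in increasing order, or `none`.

Op 1: conn=19 S1=28 S2=28 S3=28 S4=19 blocked=[]
Op 2: conn=36 S1=28 S2=28 S3=28 S4=19 blocked=[]
Op 3: conn=25 S1=28 S2=17 S3=28 S4=19 blocked=[]
Op 4: conn=19 S1=28 S2=17 S3=22 S4=19 blocked=[]
Op 5: conn=5 S1=28 S2=3 S3=22 S4=19 blocked=[]
Op 6: conn=-8 S1=28 S2=-10 S3=22 S4=19 blocked=[1, 2, 3, 4]
Op 7: conn=15 S1=28 S2=-10 S3=22 S4=19 blocked=[2]
Op 8: conn=2 S1=28 S2=-10 S3=22 S4=6 blocked=[2]

Answer: S2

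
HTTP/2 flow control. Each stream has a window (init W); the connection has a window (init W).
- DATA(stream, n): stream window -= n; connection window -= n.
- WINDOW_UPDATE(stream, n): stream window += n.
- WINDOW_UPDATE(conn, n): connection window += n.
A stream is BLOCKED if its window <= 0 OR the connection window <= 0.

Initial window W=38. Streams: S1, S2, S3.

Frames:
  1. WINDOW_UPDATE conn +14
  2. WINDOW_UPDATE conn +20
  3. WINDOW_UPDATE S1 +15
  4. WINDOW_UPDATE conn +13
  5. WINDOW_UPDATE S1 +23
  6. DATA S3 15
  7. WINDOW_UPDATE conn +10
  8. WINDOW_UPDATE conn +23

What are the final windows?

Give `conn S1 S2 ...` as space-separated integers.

Answer: 103 76 38 23

Derivation:
Op 1: conn=52 S1=38 S2=38 S3=38 blocked=[]
Op 2: conn=72 S1=38 S2=38 S3=38 blocked=[]
Op 3: conn=72 S1=53 S2=38 S3=38 blocked=[]
Op 4: conn=85 S1=53 S2=38 S3=38 blocked=[]
Op 5: conn=85 S1=76 S2=38 S3=38 blocked=[]
Op 6: conn=70 S1=76 S2=38 S3=23 blocked=[]
Op 7: conn=80 S1=76 S2=38 S3=23 blocked=[]
Op 8: conn=103 S1=76 S2=38 S3=23 blocked=[]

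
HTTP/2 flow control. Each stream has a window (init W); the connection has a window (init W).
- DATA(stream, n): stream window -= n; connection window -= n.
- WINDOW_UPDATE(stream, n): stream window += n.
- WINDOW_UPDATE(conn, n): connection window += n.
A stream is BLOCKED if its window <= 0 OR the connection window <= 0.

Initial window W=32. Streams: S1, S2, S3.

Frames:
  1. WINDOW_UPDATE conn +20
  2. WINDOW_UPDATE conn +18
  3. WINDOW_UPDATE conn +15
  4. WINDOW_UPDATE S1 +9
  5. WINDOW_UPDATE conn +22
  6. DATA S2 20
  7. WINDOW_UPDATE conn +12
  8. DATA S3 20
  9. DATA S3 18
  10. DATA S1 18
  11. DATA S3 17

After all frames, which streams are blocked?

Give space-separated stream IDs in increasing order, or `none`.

Answer: S3

Derivation:
Op 1: conn=52 S1=32 S2=32 S3=32 blocked=[]
Op 2: conn=70 S1=32 S2=32 S3=32 blocked=[]
Op 3: conn=85 S1=32 S2=32 S3=32 blocked=[]
Op 4: conn=85 S1=41 S2=32 S3=32 blocked=[]
Op 5: conn=107 S1=41 S2=32 S3=32 blocked=[]
Op 6: conn=87 S1=41 S2=12 S3=32 blocked=[]
Op 7: conn=99 S1=41 S2=12 S3=32 blocked=[]
Op 8: conn=79 S1=41 S2=12 S3=12 blocked=[]
Op 9: conn=61 S1=41 S2=12 S3=-6 blocked=[3]
Op 10: conn=43 S1=23 S2=12 S3=-6 blocked=[3]
Op 11: conn=26 S1=23 S2=12 S3=-23 blocked=[3]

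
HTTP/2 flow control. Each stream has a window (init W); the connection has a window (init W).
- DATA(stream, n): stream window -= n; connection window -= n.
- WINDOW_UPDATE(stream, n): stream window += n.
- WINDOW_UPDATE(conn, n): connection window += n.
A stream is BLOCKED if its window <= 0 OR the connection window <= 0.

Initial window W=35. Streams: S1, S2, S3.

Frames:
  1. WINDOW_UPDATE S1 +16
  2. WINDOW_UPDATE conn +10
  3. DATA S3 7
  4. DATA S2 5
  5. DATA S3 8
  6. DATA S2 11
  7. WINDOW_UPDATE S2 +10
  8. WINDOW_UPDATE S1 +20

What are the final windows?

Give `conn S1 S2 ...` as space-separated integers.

Answer: 14 71 29 20

Derivation:
Op 1: conn=35 S1=51 S2=35 S3=35 blocked=[]
Op 2: conn=45 S1=51 S2=35 S3=35 blocked=[]
Op 3: conn=38 S1=51 S2=35 S3=28 blocked=[]
Op 4: conn=33 S1=51 S2=30 S3=28 blocked=[]
Op 5: conn=25 S1=51 S2=30 S3=20 blocked=[]
Op 6: conn=14 S1=51 S2=19 S3=20 blocked=[]
Op 7: conn=14 S1=51 S2=29 S3=20 blocked=[]
Op 8: conn=14 S1=71 S2=29 S3=20 blocked=[]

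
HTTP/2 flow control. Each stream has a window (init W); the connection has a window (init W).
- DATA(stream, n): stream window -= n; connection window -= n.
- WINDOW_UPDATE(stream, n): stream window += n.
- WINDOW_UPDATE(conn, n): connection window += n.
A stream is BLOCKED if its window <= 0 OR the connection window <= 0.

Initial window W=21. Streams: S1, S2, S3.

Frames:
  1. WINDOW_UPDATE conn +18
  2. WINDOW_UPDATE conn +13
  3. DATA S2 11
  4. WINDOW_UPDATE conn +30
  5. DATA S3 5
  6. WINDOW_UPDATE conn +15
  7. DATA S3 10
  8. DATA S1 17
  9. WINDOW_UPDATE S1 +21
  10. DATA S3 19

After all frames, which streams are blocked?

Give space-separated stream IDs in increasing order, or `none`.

Answer: S3

Derivation:
Op 1: conn=39 S1=21 S2=21 S3=21 blocked=[]
Op 2: conn=52 S1=21 S2=21 S3=21 blocked=[]
Op 3: conn=41 S1=21 S2=10 S3=21 blocked=[]
Op 4: conn=71 S1=21 S2=10 S3=21 blocked=[]
Op 5: conn=66 S1=21 S2=10 S3=16 blocked=[]
Op 6: conn=81 S1=21 S2=10 S3=16 blocked=[]
Op 7: conn=71 S1=21 S2=10 S3=6 blocked=[]
Op 8: conn=54 S1=4 S2=10 S3=6 blocked=[]
Op 9: conn=54 S1=25 S2=10 S3=6 blocked=[]
Op 10: conn=35 S1=25 S2=10 S3=-13 blocked=[3]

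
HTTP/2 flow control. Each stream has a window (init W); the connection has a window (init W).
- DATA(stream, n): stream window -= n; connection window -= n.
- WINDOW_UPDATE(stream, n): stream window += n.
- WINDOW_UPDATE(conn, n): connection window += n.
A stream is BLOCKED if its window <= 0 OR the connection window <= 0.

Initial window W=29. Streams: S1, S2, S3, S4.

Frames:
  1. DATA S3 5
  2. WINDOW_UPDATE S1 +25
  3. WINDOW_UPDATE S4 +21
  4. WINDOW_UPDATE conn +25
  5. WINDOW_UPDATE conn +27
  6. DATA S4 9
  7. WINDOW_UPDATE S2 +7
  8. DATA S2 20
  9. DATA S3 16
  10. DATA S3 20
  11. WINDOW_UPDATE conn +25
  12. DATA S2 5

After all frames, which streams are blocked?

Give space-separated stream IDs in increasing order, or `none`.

Op 1: conn=24 S1=29 S2=29 S3=24 S4=29 blocked=[]
Op 2: conn=24 S1=54 S2=29 S3=24 S4=29 blocked=[]
Op 3: conn=24 S1=54 S2=29 S3=24 S4=50 blocked=[]
Op 4: conn=49 S1=54 S2=29 S3=24 S4=50 blocked=[]
Op 5: conn=76 S1=54 S2=29 S3=24 S4=50 blocked=[]
Op 6: conn=67 S1=54 S2=29 S3=24 S4=41 blocked=[]
Op 7: conn=67 S1=54 S2=36 S3=24 S4=41 blocked=[]
Op 8: conn=47 S1=54 S2=16 S3=24 S4=41 blocked=[]
Op 9: conn=31 S1=54 S2=16 S3=8 S4=41 blocked=[]
Op 10: conn=11 S1=54 S2=16 S3=-12 S4=41 blocked=[3]
Op 11: conn=36 S1=54 S2=16 S3=-12 S4=41 blocked=[3]
Op 12: conn=31 S1=54 S2=11 S3=-12 S4=41 blocked=[3]

Answer: S3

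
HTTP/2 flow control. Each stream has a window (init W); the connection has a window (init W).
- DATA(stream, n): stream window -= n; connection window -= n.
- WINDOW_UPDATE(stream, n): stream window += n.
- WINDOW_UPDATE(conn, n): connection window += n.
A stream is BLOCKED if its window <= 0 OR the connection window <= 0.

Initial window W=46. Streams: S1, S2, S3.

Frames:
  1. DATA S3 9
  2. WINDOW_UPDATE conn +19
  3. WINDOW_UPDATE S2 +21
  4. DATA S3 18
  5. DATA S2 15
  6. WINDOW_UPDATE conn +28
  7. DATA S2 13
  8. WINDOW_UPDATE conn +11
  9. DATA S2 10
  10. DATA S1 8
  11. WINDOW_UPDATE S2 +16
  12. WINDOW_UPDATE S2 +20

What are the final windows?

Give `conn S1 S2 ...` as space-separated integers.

Answer: 31 38 65 19

Derivation:
Op 1: conn=37 S1=46 S2=46 S3=37 blocked=[]
Op 2: conn=56 S1=46 S2=46 S3=37 blocked=[]
Op 3: conn=56 S1=46 S2=67 S3=37 blocked=[]
Op 4: conn=38 S1=46 S2=67 S3=19 blocked=[]
Op 5: conn=23 S1=46 S2=52 S3=19 blocked=[]
Op 6: conn=51 S1=46 S2=52 S3=19 blocked=[]
Op 7: conn=38 S1=46 S2=39 S3=19 blocked=[]
Op 8: conn=49 S1=46 S2=39 S3=19 blocked=[]
Op 9: conn=39 S1=46 S2=29 S3=19 blocked=[]
Op 10: conn=31 S1=38 S2=29 S3=19 blocked=[]
Op 11: conn=31 S1=38 S2=45 S3=19 blocked=[]
Op 12: conn=31 S1=38 S2=65 S3=19 blocked=[]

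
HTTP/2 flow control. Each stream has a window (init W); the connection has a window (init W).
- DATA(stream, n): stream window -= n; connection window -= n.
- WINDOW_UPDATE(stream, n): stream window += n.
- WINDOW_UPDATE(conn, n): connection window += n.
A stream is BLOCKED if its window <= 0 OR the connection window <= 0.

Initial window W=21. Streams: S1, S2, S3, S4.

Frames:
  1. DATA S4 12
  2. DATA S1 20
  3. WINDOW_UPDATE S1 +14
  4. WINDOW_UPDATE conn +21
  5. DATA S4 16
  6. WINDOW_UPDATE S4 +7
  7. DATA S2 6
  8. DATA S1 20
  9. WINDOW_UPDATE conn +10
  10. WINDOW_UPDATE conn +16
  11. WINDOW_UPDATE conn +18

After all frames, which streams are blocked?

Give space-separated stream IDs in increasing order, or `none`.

Op 1: conn=9 S1=21 S2=21 S3=21 S4=9 blocked=[]
Op 2: conn=-11 S1=1 S2=21 S3=21 S4=9 blocked=[1, 2, 3, 4]
Op 3: conn=-11 S1=15 S2=21 S3=21 S4=9 blocked=[1, 2, 3, 4]
Op 4: conn=10 S1=15 S2=21 S3=21 S4=9 blocked=[]
Op 5: conn=-6 S1=15 S2=21 S3=21 S4=-7 blocked=[1, 2, 3, 4]
Op 6: conn=-6 S1=15 S2=21 S3=21 S4=0 blocked=[1, 2, 3, 4]
Op 7: conn=-12 S1=15 S2=15 S3=21 S4=0 blocked=[1, 2, 3, 4]
Op 8: conn=-32 S1=-5 S2=15 S3=21 S4=0 blocked=[1, 2, 3, 4]
Op 9: conn=-22 S1=-5 S2=15 S3=21 S4=0 blocked=[1, 2, 3, 4]
Op 10: conn=-6 S1=-5 S2=15 S3=21 S4=0 blocked=[1, 2, 3, 4]
Op 11: conn=12 S1=-5 S2=15 S3=21 S4=0 blocked=[1, 4]

Answer: S1 S4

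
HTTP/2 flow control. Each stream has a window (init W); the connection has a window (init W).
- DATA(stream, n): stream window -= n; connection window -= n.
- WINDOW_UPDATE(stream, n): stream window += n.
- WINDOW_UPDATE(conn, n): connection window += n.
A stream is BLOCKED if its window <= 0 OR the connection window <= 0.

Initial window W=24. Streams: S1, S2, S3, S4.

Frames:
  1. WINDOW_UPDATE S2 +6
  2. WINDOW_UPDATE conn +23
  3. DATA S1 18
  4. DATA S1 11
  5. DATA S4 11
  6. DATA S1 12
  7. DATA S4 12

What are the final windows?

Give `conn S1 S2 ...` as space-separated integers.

Op 1: conn=24 S1=24 S2=30 S3=24 S4=24 blocked=[]
Op 2: conn=47 S1=24 S2=30 S3=24 S4=24 blocked=[]
Op 3: conn=29 S1=6 S2=30 S3=24 S4=24 blocked=[]
Op 4: conn=18 S1=-5 S2=30 S3=24 S4=24 blocked=[1]
Op 5: conn=7 S1=-5 S2=30 S3=24 S4=13 blocked=[1]
Op 6: conn=-5 S1=-17 S2=30 S3=24 S4=13 blocked=[1, 2, 3, 4]
Op 7: conn=-17 S1=-17 S2=30 S3=24 S4=1 blocked=[1, 2, 3, 4]

Answer: -17 -17 30 24 1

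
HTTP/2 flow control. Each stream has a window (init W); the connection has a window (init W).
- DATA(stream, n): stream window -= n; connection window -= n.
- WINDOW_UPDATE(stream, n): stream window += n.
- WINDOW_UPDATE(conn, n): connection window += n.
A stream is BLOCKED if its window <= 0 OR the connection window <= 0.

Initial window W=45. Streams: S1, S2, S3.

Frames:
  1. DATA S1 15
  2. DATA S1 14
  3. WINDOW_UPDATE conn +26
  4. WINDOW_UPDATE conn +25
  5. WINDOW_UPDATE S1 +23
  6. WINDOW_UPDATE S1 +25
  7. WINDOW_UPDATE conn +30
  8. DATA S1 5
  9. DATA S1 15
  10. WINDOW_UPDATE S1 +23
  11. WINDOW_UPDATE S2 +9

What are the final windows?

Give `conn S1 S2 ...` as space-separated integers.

Answer: 77 67 54 45

Derivation:
Op 1: conn=30 S1=30 S2=45 S3=45 blocked=[]
Op 2: conn=16 S1=16 S2=45 S3=45 blocked=[]
Op 3: conn=42 S1=16 S2=45 S3=45 blocked=[]
Op 4: conn=67 S1=16 S2=45 S3=45 blocked=[]
Op 5: conn=67 S1=39 S2=45 S3=45 blocked=[]
Op 6: conn=67 S1=64 S2=45 S3=45 blocked=[]
Op 7: conn=97 S1=64 S2=45 S3=45 blocked=[]
Op 8: conn=92 S1=59 S2=45 S3=45 blocked=[]
Op 9: conn=77 S1=44 S2=45 S3=45 blocked=[]
Op 10: conn=77 S1=67 S2=45 S3=45 blocked=[]
Op 11: conn=77 S1=67 S2=54 S3=45 blocked=[]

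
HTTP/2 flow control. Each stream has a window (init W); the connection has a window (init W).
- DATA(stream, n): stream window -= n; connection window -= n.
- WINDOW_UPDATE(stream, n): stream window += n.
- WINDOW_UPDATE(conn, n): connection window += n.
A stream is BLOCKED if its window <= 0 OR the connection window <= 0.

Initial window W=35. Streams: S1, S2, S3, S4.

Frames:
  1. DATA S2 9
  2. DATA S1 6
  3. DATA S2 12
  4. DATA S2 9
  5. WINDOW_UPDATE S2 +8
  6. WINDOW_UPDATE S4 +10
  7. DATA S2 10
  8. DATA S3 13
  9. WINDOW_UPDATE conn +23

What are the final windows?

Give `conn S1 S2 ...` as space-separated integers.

Answer: -1 29 3 22 45

Derivation:
Op 1: conn=26 S1=35 S2=26 S3=35 S4=35 blocked=[]
Op 2: conn=20 S1=29 S2=26 S3=35 S4=35 blocked=[]
Op 3: conn=8 S1=29 S2=14 S3=35 S4=35 blocked=[]
Op 4: conn=-1 S1=29 S2=5 S3=35 S4=35 blocked=[1, 2, 3, 4]
Op 5: conn=-1 S1=29 S2=13 S3=35 S4=35 blocked=[1, 2, 3, 4]
Op 6: conn=-1 S1=29 S2=13 S3=35 S4=45 blocked=[1, 2, 3, 4]
Op 7: conn=-11 S1=29 S2=3 S3=35 S4=45 blocked=[1, 2, 3, 4]
Op 8: conn=-24 S1=29 S2=3 S3=22 S4=45 blocked=[1, 2, 3, 4]
Op 9: conn=-1 S1=29 S2=3 S3=22 S4=45 blocked=[1, 2, 3, 4]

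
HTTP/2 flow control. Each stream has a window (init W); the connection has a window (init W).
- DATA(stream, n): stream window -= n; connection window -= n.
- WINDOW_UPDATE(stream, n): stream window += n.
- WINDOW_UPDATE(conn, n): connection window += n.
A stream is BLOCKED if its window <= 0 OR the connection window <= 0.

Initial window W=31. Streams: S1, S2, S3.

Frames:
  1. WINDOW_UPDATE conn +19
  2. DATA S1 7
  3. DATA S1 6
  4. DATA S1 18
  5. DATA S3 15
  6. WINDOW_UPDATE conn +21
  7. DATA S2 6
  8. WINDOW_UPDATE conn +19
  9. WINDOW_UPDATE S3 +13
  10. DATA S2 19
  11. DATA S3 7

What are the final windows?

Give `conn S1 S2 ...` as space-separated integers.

Answer: 12 0 6 22

Derivation:
Op 1: conn=50 S1=31 S2=31 S3=31 blocked=[]
Op 2: conn=43 S1=24 S2=31 S3=31 blocked=[]
Op 3: conn=37 S1=18 S2=31 S3=31 blocked=[]
Op 4: conn=19 S1=0 S2=31 S3=31 blocked=[1]
Op 5: conn=4 S1=0 S2=31 S3=16 blocked=[1]
Op 6: conn=25 S1=0 S2=31 S3=16 blocked=[1]
Op 7: conn=19 S1=0 S2=25 S3=16 blocked=[1]
Op 8: conn=38 S1=0 S2=25 S3=16 blocked=[1]
Op 9: conn=38 S1=0 S2=25 S3=29 blocked=[1]
Op 10: conn=19 S1=0 S2=6 S3=29 blocked=[1]
Op 11: conn=12 S1=0 S2=6 S3=22 blocked=[1]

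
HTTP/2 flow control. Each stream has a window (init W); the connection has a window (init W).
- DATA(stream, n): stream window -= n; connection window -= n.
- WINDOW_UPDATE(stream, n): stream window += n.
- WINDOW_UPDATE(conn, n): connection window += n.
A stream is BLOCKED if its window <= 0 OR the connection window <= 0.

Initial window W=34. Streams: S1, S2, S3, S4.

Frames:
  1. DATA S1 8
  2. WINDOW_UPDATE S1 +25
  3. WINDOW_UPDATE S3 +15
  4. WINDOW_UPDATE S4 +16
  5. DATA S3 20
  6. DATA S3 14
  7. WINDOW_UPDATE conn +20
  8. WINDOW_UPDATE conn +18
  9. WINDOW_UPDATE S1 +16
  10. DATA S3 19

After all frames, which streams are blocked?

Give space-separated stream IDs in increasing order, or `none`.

Answer: S3

Derivation:
Op 1: conn=26 S1=26 S2=34 S3=34 S4=34 blocked=[]
Op 2: conn=26 S1=51 S2=34 S3=34 S4=34 blocked=[]
Op 3: conn=26 S1=51 S2=34 S3=49 S4=34 blocked=[]
Op 4: conn=26 S1=51 S2=34 S3=49 S4=50 blocked=[]
Op 5: conn=6 S1=51 S2=34 S3=29 S4=50 blocked=[]
Op 6: conn=-8 S1=51 S2=34 S3=15 S4=50 blocked=[1, 2, 3, 4]
Op 7: conn=12 S1=51 S2=34 S3=15 S4=50 blocked=[]
Op 8: conn=30 S1=51 S2=34 S3=15 S4=50 blocked=[]
Op 9: conn=30 S1=67 S2=34 S3=15 S4=50 blocked=[]
Op 10: conn=11 S1=67 S2=34 S3=-4 S4=50 blocked=[3]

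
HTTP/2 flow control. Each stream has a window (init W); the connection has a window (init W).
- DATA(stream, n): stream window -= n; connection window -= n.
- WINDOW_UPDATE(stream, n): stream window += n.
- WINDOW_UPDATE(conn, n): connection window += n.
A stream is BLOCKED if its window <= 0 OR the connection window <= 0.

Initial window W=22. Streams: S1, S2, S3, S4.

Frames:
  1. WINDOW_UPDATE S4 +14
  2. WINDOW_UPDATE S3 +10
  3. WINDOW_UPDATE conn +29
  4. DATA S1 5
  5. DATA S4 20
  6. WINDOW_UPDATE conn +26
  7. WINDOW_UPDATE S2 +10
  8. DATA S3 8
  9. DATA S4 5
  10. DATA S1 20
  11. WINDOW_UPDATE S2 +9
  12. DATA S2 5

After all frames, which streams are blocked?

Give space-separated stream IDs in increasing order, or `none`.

Op 1: conn=22 S1=22 S2=22 S3=22 S4=36 blocked=[]
Op 2: conn=22 S1=22 S2=22 S3=32 S4=36 blocked=[]
Op 3: conn=51 S1=22 S2=22 S3=32 S4=36 blocked=[]
Op 4: conn=46 S1=17 S2=22 S3=32 S4=36 blocked=[]
Op 5: conn=26 S1=17 S2=22 S3=32 S4=16 blocked=[]
Op 6: conn=52 S1=17 S2=22 S3=32 S4=16 blocked=[]
Op 7: conn=52 S1=17 S2=32 S3=32 S4=16 blocked=[]
Op 8: conn=44 S1=17 S2=32 S3=24 S4=16 blocked=[]
Op 9: conn=39 S1=17 S2=32 S3=24 S4=11 blocked=[]
Op 10: conn=19 S1=-3 S2=32 S3=24 S4=11 blocked=[1]
Op 11: conn=19 S1=-3 S2=41 S3=24 S4=11 blocked=[1]
Op 12: conn=14 S1=-3 S2=36 S3=24 S4=11 blocked=[1]

Answer: S1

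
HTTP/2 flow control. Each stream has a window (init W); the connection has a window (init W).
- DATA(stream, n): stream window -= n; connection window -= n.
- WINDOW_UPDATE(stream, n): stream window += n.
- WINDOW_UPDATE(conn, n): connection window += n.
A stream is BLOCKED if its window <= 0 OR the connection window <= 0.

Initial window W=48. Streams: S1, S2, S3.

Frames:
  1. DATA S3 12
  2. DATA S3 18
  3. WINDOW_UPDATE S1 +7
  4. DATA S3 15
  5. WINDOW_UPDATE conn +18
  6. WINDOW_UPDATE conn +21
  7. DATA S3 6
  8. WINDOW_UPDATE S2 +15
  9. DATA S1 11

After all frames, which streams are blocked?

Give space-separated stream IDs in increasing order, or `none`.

Op 1: conn=36 S1=48 S2=48 S3=36 blocked=[]
Op 2: conn=18 S1=48 S2=48 S3=18 blocked=[]
Op 3: conn=18 S1=55 S2=48 S3=18 blocked=[]
Op 4: conn=3 S1=55 S2=48 S3=3 blocked=[]
Op 5: conn=21 S1=55 S2=48 S3=3 blocked=[]
Op 6: conn=42 S1=55 S2=48 S3=3 blocked=[]
Op 7: conn=36 S1=55 S2=48 S3=-3 blocked=[3]
Op 8: conn=36 S1=55 S2=63 S3=-3 blocked=[3]
Op 9: conn=25 S1=44 S2=63 S3=-3 blocked=[3]

Answer: S3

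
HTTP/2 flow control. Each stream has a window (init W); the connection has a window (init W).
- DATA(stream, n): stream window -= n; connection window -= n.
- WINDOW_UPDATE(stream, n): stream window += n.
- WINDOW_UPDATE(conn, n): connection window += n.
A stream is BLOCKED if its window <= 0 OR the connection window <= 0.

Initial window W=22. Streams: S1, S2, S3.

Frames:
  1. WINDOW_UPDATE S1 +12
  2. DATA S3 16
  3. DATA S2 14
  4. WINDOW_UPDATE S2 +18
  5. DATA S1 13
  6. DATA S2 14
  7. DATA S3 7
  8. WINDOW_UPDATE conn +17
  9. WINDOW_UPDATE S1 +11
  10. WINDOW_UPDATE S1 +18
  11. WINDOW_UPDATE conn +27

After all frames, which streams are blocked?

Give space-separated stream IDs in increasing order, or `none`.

Answer: S3

Derivation:
Op 1: conn=22 S1=34 S2=22 S3=22 blocked=[]
Op 2: conn=6 S1=34 S2=22 S3=6 blocked=[]
Op 3: conn=-8 S1=34 S2=8 S3=6 blocked=[1, 2, 3]
Op 4: conn=-8 S1=34 S2=26 S3=6 blocked=[1, 2, 3]
Op 5: conn=-21 S1=21 S2=26 S3=6 blocked=[1, 2, 3]
Op 6: conn=-35 S1=21 S2=12 S3=6 blocked=[1, 2, 3]
Op 7: conn=-42 S1=21 S2=12 S3=-1 blocked=[1, 2, 3]
Op 8: conn=-25 S1=21 S2=12 S3=-1 blocked=[1, 2, 3]
Op 9: conn=-25 S1=32 S2=12 S3=-1 blocked=[1, 2, 3]
Op 10: conn=-25 S1=50 S2=12 S3=-1 blocked=[1, 2, 3]
Op 11: conn=2 S1=50 S2=12 S3=-1 blocked=[3]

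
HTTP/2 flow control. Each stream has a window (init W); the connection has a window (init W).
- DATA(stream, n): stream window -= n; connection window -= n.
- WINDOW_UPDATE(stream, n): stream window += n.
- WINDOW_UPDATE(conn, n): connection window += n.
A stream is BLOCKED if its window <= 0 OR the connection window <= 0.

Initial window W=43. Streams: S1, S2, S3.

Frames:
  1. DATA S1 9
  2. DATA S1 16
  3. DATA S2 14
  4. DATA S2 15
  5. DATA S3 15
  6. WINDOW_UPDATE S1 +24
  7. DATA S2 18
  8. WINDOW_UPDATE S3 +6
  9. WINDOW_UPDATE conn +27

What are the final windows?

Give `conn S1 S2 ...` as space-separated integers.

Answer: -17 42 -4 34

Derivation:
Op 1: conn=34 S1=34 S2=43 S3=43 blocked=[]
Op 2: conn=18 S1=18 S2=43 S3=43 blocked=[]
Op 3: conn=4 S1=18 S2=29 S3=43 blocked=[]
Op 4: conn=-11 S1=18 S2=14 S3=43 blocked=[1, 2, 3]
Op 5: conn=-26 S1=18 S2=14 S3=28 blocked=[1, 2, 3]
Op 6: conn=-26 S1=42 S2=14 S3=28 blocked=[1, 2, 3]
Op 7: conn=-44 S1=42 S2=-4 S3=28 blocked=[1, 2, 3]
Op 8: conn=-44 S1=42 S2=-4 S3=34 blocked=[1, 2, 3]
Op 9: conn=-17 S1=42 S2=-4 S3=34 blocked=[1, 2, 3]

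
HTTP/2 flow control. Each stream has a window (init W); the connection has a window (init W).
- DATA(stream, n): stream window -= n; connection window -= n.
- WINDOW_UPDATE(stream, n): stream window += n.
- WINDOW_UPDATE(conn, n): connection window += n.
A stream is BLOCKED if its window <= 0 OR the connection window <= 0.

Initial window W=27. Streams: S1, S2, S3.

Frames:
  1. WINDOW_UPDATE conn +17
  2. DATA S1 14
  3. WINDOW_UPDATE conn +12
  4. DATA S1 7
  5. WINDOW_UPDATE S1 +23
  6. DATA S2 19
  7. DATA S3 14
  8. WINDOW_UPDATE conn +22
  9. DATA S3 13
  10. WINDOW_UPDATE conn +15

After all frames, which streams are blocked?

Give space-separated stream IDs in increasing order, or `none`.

Answer: S3

Derivation:
Op 1: conn=44 S1=27 S2=27 S3=27 blocked=[]
Op 2: conn=30 S1=13 S2=27 S3=27 blocked=[]
Op 3: conn=42 S1=13 S2=27 S3=27 blocked=[]
Op 4: conn=35 S1=6 S2=27 S3=27 blocked=[]
Op 5: conn=35 S1=29 S2=27 S3=27 blocked=[]
Op 6: conn=16 S1=29 S2=8 S3=27 blocked=[]
Op 7: conn=2 S1=29 S2=8 S3=13 blocked=[]
Op 8: conn=24 S1=29 S2=8 S3=13 blocked=[]
Op 9: conn=11 S1=29 S2=8 S3=0 blocked=[3]
Op 10: conn=26 S1=29 S2=8 S3=0 blocked=[3]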